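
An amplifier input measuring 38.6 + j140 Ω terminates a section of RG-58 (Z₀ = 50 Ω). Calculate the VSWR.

Γ = (Z_L − Z_0)/(Z_L + Z_0) = (-11.4 + j140)/(88.6 + j140)
|Γ| = 140/166 = 0.848
VSWR = (1 + |Γ|)/(1 − |Γ|) = 1.85/0.152

VSWR ≈ 12.1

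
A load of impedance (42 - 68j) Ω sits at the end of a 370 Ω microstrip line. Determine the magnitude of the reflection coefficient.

Γ = (Z_L − Z_0)/(Z_L + Z_0) = (-328 − j68)/(412 − j68)
|Γ| = 335/418

|Γ| ≈ 0.802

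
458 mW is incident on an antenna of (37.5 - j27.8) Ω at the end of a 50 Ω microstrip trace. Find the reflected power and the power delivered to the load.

|Γ| = |(-12.5 − j27.8)/(87.5 − j27.8)| = 0.332
|Γ|² = 0.11
P_refl = |Γ|²·P_inc = 50.5 mW, P_del = (1 − |Γ|²)·P_inc = 408 mW

P_reflected ≈ 50.5 mW; P_delivered ≈ 408 mW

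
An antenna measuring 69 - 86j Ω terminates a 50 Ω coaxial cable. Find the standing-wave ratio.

VSWR ≈ 4

Γ = (Z_L − Z_0)/(Z_L + Z_0) = (19 − j86)/(119 − j86)
|Γ| = 88.1/147 = 0.6
VSWR = (1 + |Γ|)/(1 − |Γ|) = 1.6/0.4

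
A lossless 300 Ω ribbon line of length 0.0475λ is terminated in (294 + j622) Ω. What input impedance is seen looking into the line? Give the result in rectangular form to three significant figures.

βl = 2π × 0.0475 = 17.1°
tan(βl) = tan(17.1°) = 0.308
Z_in = Z_0·(Z_L + jZ_0·tanβl)/(Z_0 + jZ_L·tanβl)
     = 300·(294 + j714)/(109 + j90.4)

Z_in ≈ 1450 + j766 Ω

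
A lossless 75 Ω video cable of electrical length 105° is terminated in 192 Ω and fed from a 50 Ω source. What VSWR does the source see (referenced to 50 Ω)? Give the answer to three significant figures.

VSWR ≈ 1.88

tan(βl) = -3.73
Z_in = Z_0·(Z_L + jZ_0·tanβl)/(Z_0 + jZ_L·tanβl) = 31.1 + j16.8 Ω
Γ_s = (Z_in − Z_s)/(Z_in + Z_s) = (-18.9 + j16.8)/(81.1 + j16.8), |Γ_s| = 0.306
VSWR = (1 + |Γ_s|)/(1 − |Γ_s|)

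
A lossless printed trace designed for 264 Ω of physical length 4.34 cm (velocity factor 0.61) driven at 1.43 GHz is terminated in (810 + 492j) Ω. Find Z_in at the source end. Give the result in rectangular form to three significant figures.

Z_in ≈ 72.3 + j107 Ω

λ = v/f = 0.61·c / 1.43 GHz = 0.128 m
βl = 2π·l/λ = 2π × 0.339 = 122°
tan(βl) = tan(122°) = -1.59
Z_in = Z_0·(Z_L + jZ_0·tanβl)/(Z_0 + jZ_L·tanβl)
     = 264·(810 + j71)/(1050 − j1290)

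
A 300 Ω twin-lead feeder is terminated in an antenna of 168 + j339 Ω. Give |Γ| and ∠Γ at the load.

Γ = (Z_L − Z_0)/(Z_L + Z_0) = (-132 + j339)/(468 + j339)
|Γ| = 364/578 = 0.63

Γ ≈ 0.63 ∠ 75.4°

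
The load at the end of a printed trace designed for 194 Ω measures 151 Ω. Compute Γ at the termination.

Γ = (Z_L − Z_0)/(Z_L + Z_0) = (151 − 194)/(151 + 194) = -43/345

Γ = -0.125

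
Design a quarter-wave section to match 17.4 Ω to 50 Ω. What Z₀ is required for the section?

Z_qwt ≈ 29.5 Ω

Z_qwt = √(Z_0·R_L) = √(50 × 17.4) = √870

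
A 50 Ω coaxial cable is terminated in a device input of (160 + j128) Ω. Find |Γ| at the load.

|Γ| ≈ 0.686

Γ = (Z_L − Z_0)/(Z_L + Z_0) = (110 + j128)/(210 + j128)
|Γ| = 169/246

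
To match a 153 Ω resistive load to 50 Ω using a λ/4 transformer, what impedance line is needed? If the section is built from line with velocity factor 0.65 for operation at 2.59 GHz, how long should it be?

Z_qwt ≈ 87.5 Ω; length ≈ 1.88 cm

Z_qwt = √(Z_0·R_L) = √(50 × 153) = √7650
λ = 0.65·c/f = 0.0753 m, so l = λ/4 = 0.0188 m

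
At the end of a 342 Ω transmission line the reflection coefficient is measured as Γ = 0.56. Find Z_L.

Z_L = Z_0·(1 + Γ)/(1 − Γ) = 342·(1.56)/(0.44)

Z_L ≈ 1210 Ω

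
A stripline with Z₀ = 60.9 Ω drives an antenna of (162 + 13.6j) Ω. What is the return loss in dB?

RL ≈ 6.81 dB

Γ = (101.1 + j13.6)/(222.9 + j13.6), |Γ| = 0.457
RL = −20·log₁₀|Γ| = −20·log₁₀(0.457)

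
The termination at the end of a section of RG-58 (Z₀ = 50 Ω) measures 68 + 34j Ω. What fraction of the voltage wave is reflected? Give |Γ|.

|Γ| ≈ 0.313

Γ = (Z_L − Z_0)/(Z_L + Z_0) = (18 + j34)/(118 + j34)
|Γ| = 38.5/123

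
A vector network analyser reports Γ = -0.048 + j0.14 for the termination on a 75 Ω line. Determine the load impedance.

Z_L ≈ 65.6 + j18.8 Ω

Z_L = Z_0·(1 + Γ)/(1 − Γ) = 75·(0.952 + j0.14)/(1.05 − j0.14)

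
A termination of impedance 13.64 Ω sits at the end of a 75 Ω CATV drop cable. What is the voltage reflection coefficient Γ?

Γ = (Z_L − Z_0)/(Z_L + Z_0) = (13.64 − 75)/(13.64 + 75) = -61.36/88.64

Γ = -0.692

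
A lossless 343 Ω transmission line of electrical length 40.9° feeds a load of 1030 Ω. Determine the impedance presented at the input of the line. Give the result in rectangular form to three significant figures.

Z_in ≈ 232 − j307 Ω

tan(βl) = tan(40.9°) = 0.866
Z_in = Z_0·(Z_L + jZ_0·tanβl)/(Z_0 + jZ_L·tanβl)
     = 343·(1030 + j297)/(343 + j892)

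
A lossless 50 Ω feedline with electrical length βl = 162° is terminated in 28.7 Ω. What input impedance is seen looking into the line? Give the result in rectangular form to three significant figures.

Z_in ≈ 30.7 − j10.5 Ω

tan(βl) = tan(162°) = -0.325
Z_in = Z_0·(Z_L + jZ_0·tanβl)/(Z_0 + jZ_L·tanβl)
     = 50·(28.7 − j16.2)/(50 − j9.33)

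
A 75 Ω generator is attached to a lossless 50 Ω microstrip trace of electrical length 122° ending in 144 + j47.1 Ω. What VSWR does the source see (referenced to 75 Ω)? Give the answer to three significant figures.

tan(βl) = -1.6
Z_in = Z_0·(Z_L + jZ_0·tanβl)/(Z_0 + jZ_L·tanβl) = 18.6 + j21.1 Ω
Γ_s = (Z_in − Z_s)/(Z_in + Z_s) = (-56.4 + j21.1)/(93.6 + j21.1), |Γ_s| = 0.627
VSWR = (1 + |Γ_s|)/(1 − |Γ_s|)

VSWR ≈ 4.36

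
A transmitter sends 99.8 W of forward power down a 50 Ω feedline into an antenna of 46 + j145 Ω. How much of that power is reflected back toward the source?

|Γ| = |(-4 + j145)/(96 + j145)| = 0.834
|Γ|² = 0.696
P_refl = |Γ|²·P_inc = 69.4 W, P_del = (1 − |Γ|²)·P_inc = 30.4 W

P_reflected ≈ 69.4 W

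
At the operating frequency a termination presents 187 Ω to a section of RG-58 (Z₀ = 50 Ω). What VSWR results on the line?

VSWR ≈ 3.74

For a purely resistive load, VSWR = R_L/Z_0 or Z_0/R_L (whichever > 1) = 187/50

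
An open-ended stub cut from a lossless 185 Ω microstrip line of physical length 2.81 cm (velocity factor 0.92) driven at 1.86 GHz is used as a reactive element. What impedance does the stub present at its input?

Z_in ≈ −j74.1 Ω

λ = v/f = 0.92·c / 1.86 GHz = 0.148 m
βl = 2π·l/λ = 2π × 0.189 = 68.2°
tan(βl) = 2.5
For an open-ended stub, Z_in = −jZ_0·cot(βl) = −jZ_0/tan(βl)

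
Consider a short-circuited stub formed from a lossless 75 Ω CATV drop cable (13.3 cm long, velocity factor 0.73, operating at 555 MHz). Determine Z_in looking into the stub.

λ = v/f = 0.73·c / 555 MHz = 0.395 m
βl = 2π·l/λ = 2π × 0.337 = 121°
tan(βl) = -1.64
For a short-circuited stub, Z_in = jZ_0·tan(βl)

Z_in ≈ −j123 Ω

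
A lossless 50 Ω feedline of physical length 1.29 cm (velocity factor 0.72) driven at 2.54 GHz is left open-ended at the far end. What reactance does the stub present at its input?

X_in ≈ -35.5 Ω (capacitive)

λ = v/f = 0.72·c / 2.54 GHz = 0.085 m
βl = 2π·l/λ = 2π × 0.152 = 54.6°
tan(βl) = 1.41
For an open-ended stub, Z_in = −jZ_0·cot(βl) = −jZ_0/tan(βl)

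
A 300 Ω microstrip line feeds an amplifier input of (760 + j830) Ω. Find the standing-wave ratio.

VSWR ≈ 5.78

Γ = (Z_L − Z_0)/(Z_L + Z_0) = (460 + j830)/(1060 + j830)
|Γ| = 949/1350 = 0.705
VSWR = (1 + |Γ|)/(1 − |Γ|) = 1.7/0.295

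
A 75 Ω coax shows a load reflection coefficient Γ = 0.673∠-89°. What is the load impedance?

Z_L ≈ 28.7 − j70.6 Ω

Z_L = Z_0·(1 + Γ)/(1 − Γ) = 75·(1.01 − j0.673)/(0.988 + j0.673)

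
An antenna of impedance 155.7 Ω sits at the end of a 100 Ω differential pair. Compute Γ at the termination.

Γ = (Z_L − Z_0)/(Z_L + Z_0) = (155.7 − 100)/(155.7 + 100) = 55.7/255.7

Γ = 0.218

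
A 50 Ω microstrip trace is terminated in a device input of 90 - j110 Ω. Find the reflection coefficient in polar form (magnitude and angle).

Γ ≈ 0.657 ∠ -31.9°

Γ = (Z_L − Z_0)/(Z_L + Z_0) = (40 − j110)/(140 − j110)
|Γ| = 117/178 = 0.657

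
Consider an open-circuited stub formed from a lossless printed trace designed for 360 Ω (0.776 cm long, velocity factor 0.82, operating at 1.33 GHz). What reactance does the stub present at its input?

X_in ≈ -1330 Ω (capacitive)

λ = v/f = 0.82·c / 1.33 GHz = 0.185 m
βl = 2π·l/λ = 2π × 0.042 = 15.1°
tan(βl) = 0.27
For an open-circuited stub, Z_in = −jZ_0·cot(βl) = −jZ_0/tan(βl)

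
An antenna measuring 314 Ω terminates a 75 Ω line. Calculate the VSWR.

VSWR ≈ 4.19

Γ = (314 − 75)/(314 + 75) = 0.614
VSWR = (1 + 0.614)/(1 − 0.614)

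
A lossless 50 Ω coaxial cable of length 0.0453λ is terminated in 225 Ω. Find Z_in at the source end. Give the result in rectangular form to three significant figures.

Z_in ≈ 89.4 − j103 Ω

βl = 2π × 0.0453 = 16.3°
tan(βl) = tan(16.3°) = 0.293
Z_in = Z_0·(Z_L + jZ_0·tanβl)/(Z_0 + jZ_L·tanβl)
     = 50·(225 + j14.6)/(50 + j65.8)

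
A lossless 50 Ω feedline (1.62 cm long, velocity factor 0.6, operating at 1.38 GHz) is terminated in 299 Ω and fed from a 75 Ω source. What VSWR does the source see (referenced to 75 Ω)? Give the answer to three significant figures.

VSWR ≈ 6.48

λ = v/f = 0.6·c / 1.38 GHz = 0.13 m
βl = 2π·l/λ = 2π × 0.124 = 44.7°
tan(βl) = 0.99
Z_in = Z_0·(Z_L + jZ_0·tanβl)/(Z_0 + jZ_L·tanβl) = 16.4 − j47.7 Ω
Γ_s = (Z_in − Z_s)/(Z_in + Z_s) = (-58.6 − j47.7)/(91.4 − j47.7), |Γ_s| = 0.733
VSWR = (1 + |Γ_s|)/(1 − |Γ_s|)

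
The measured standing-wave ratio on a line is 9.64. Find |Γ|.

|Γ| ≈ 0.812

|Γ| = (S − 1)/(S + 1) = (9.64 − 1)/(9.64 + 1) = 8.64/10.6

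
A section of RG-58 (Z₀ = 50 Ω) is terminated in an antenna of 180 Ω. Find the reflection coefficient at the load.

Γ = 0.565

Γ = (Z_L − Z_0)/(Z_L + Z_0) = (180 − 50)/(180 + 50) = 130/230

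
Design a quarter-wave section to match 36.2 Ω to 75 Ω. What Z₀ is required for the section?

Z_qwt ≈ 52.1 Ω

Z_qwt = √(Z_0·R_L) = √(75 × 36.2) = √2715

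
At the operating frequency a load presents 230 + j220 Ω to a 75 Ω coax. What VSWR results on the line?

VSWR ≈ 6.03

Γ = (Z_L − Z_0)/(Z_L + Z_0) = (155 + j220)/(305 + j220)
|Γ| = 269/376 = 0.716
VSWR = (1 + |Γ|)/(1 − |Γ|) = 1.72/0.284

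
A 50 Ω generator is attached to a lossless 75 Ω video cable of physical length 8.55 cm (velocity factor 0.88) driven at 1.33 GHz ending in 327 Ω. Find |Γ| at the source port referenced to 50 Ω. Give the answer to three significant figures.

|Γ| ≈ 0.711

λ = v/f = 0.88·c / 1.33 GHz = 0.198 m
βl = 2π·l/λ = 2π × 0.431 = 155°
tan(βl) = -0.465
Z_in = Z_0·(Z_L + jZ_0·tanβl)/(Z_0 + jZ_L·tanβl) = 77.8 + j123 Ω
Γ_s = (Z_in − Z_s)/(Z_in + Z_s) = (27.8 + j123)/(128 + j123), |Γ_s| = 0.711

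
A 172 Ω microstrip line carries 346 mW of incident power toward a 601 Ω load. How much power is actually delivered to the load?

Γ = (601 − 172)/(601 + 172) = 0.555
|Γ|² = 0.308
P_refl = |Γ|²·P_inc = 107 mW, P_del = (1 − |Γ|²)·P_inc = 239 mW

P_delivered ≈ 239 mW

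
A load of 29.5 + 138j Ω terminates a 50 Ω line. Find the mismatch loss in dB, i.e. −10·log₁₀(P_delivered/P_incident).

mismatch loss ≈ 6.33 dB

Γ = (-20.5 + j138)/(79.5 + j138), |Γ| = 0.876
|Γ|² = 0.767, so P_del/P_inc = 1 − |Γ|² = 0.233
ML = −10·log₁₀(1 − |Γ|²)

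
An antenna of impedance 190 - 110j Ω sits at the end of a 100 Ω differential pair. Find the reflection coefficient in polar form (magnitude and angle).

Γ = (Z_L − Z_0)/(Z_L + Z_0) = (90 − j110)/(290 − j110)
|Γ| = 142/310 = 0.458

Γ ≈ 0.458 ∠ -29.9°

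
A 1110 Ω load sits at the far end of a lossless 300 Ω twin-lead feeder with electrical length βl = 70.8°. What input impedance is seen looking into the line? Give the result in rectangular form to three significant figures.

tan(βl) = tan(70.8°) = 2.87
Z_in = Z_0·(Z_L + jZ_0·tanβl)/(Z_0 + jZ_L·tanβl)
     = 300·(1110 + j861)/(300 + j3190)

Z_in ≈ 90.1 − j96 Ω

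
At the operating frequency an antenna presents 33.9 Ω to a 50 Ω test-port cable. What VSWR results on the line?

VSWR ≈ 1.47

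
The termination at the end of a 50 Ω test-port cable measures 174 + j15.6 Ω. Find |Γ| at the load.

|Γ| ≈ 0.557

Γ = (Z_L − Z_0)/(Z_L + Z_0) = (124 + j15.6)/(224 + j15.6)
|Γ| = 125/225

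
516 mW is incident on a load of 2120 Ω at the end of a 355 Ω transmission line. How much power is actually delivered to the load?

P_delivered ≈ 254 mW

Γ = (2120 − 355)/(2120 + 355) = 0.713
|Γ|² = 0.509
P_refl = |Γ|²·P_inc = 262 mW, P_del = (1 − |Γ|²)·P_inc = 254 mW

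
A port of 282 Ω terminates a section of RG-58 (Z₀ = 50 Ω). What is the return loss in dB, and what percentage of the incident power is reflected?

RL ≈ 3.11 dB; 48.8% of incident power reflected

Γ = (282 − 50)/(282 + 50) = 0.699
RL = −20·log₁₀(0.699) = 3.11 dB
P_refl/P_inc = |Γ|² = 0.488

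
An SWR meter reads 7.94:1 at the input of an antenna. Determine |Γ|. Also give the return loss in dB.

|Γ| ≈ 0.776; return loss ≈ 2.2 dB

|Γ| = (S − 1)/(S + 1) = (7.94 − 1)/(7.94 + 1) = 6.94/8.94
RL = −20·log₁₀|Γ| = −20·log₁₀(0.776)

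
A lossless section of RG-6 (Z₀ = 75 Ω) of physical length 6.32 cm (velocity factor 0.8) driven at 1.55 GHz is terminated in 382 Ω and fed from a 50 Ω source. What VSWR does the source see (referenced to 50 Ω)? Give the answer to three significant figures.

λ = v/f = 0.8·c / 1.55 GHz = 0.155 m
βl = 2π·l/λ = 2π × 0.408 = 147°
tan(βl) = -0.651
Z_in = Z_0·(Z_L + jZ_0·tanβl)/(Z_0 + jZ_L·tanβl) = 45.4 + j102 Ω
Γ_s = (Z_in − Z_s)/(Z_in + Z_s) = (-4.65 + j102)/(95.4 + j102), |Γ_s| = 0.73
VSWR = (1 + |Γ_s|)/(1 − |Γ_s|)

VSWR ≈ 6.4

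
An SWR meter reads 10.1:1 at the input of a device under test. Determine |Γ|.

|Γ| ≈ 0.82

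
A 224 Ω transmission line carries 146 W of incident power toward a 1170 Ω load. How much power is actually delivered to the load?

Γ = (1170 − 224)/(1170 + 224) = 0.679
|Γ|² = 0.461
P_refl = |Γ|²·P_inc = 67.2 W, P_del = (1 − |Γ|²)·P_inc = 78.8 W

P_delivered ≈ 78.8 W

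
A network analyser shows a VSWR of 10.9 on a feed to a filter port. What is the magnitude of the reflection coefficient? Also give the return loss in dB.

|Γ| ≈ 0.832; return loss ≈ 1.6 dB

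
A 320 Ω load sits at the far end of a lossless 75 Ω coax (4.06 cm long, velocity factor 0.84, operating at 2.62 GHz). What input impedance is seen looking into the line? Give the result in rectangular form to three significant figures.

λ = v/f = 0.84·c / 2.62 GHz = 0.0962 m
βl = 2π·l/λ = 2π × 0.422 = 152°
tan(βl) = tan(152°) = -0.533
Z_in = Z_0·(Z_L + jZ_0·tanβl)/(Z_0 + jZ_L·tanβl)
     = 75·(320 − j39.9)/(75 − j170)

Z_in ≈ 66.6 + j111 Ω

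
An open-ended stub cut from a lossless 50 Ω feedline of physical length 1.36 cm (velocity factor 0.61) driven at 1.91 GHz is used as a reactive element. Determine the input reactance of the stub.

X_in ≈ -40.3 Ω (capacitive)

λ = v/f = 0.61·c / 1.91 GHz = 0.0958 m
βl = 2π·l/λ = 2π × 0.142 = 51.1°
tan(βl) = 1.24
For an open-ended stub, Z_in = −jZ_0·cot(βl) = −jZ_0/tan(βl)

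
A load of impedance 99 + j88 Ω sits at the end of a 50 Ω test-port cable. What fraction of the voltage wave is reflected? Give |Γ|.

Γ = (Z_L − Z_0)/(Z_L + Z_0) = (49 + j88)/(149 + j88)
|Γ| = 101/173

|Γ| ≈ 0.582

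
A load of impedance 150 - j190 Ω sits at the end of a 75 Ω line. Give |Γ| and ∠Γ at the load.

Γ = (Z_L − Z_0)/(Z_L + Z_0) = (75 − j190)/(225 − j190)
|Γ| = 204/294 = 0.694

Γ ≈ 0.694 ∠ -28.3°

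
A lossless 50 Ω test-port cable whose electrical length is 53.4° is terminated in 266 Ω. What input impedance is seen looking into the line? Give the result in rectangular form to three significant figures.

tan(βl) = tan(53.4°) = 1.35
Z_in = Z_0·(Z_L + jZ_0·tanβl)/(Z_0 + jZ_L·tanβl)
     = 50·(266 + j67.3)/(50 + j358)

Z_in ≈ 14.3 − j35.1 Ω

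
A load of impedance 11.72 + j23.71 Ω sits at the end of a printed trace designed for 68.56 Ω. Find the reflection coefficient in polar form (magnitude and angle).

Γ ≈ 0.736 ∠ 141°

Γ = (Z_L − Z_0)/(Z_L + Z_0) = (-56.84 + j23.71)/(80.28 + j23.71)
|Γ| = 61.6/83.7 = 0.736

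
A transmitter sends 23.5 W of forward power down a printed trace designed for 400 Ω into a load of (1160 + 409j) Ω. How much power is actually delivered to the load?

P_delivered ≈ 16.8 W

|Γ| = |(760 + j409)/(1560 + j409)| = 0.535
|Γ|² = 0.286
P_refl = |Γ|²·P_inc = 6.73 W, P_del = (1 − |Γ|²)·P_inc = 16.8 W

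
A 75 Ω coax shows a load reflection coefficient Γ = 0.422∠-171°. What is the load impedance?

Z_L ≈ 30.6 − j4.92 Ω

Z_L = Z_0·(1 + Γ)/(1 − Γ) = 75·(0.583 − j0.066)/(1.42 + j0.066)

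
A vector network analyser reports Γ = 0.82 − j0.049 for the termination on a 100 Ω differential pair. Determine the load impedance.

Z_L = Z_0·(1 + Γ)/(1 − Γ) = 100·(1.82 − j0.049)/(0.18 + j0.049)

Z_L ≈ 934 − j282 Ω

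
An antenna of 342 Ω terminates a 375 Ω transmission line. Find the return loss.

RL ≈ 26.7 dB

Γ = (342 − 375)/(342 + 375) = -0.046
RL = −20·log₁₀|Γ| = −20·log₁₀(0.046)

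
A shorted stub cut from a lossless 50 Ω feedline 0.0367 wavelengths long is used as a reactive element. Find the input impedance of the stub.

Z_in ≈ +j11.7 Ω

βl = 2π × 0.0367 = 13.2°
tan(βl) = 0.235
For a shorted stub, Z_in = jZ_0·tan(βl)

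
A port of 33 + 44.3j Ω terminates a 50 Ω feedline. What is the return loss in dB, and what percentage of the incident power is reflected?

Γ = (-17 + j44.3)/(83 + j44.3), |Γ| = 0.504
RL = −20·log₁₀(0.504) = 5.95 dB
P_refl/P_inc = |Γ|² = 0.254

RL ≈ 5.95 dB; 25.4% of incident power reflected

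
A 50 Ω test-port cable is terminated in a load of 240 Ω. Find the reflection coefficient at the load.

Γ = (Z_L − Z_0)/(Z_L + Z_0) = (240 − 50)/(240 + 50) = 190/290

Γ = 0.655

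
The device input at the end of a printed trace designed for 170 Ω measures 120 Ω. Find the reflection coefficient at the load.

Γ = -0.172

Γ = (Z_L − Z_0)/(Z_L + Z_0) = (120 − 170)/(120 + 170) = -50/290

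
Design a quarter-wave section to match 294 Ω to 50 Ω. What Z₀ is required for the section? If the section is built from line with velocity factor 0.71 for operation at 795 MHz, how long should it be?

Z_qwt ≈ 121 Ω; length ≈ 6.7 cm

Z_qwt = √(Z_0·R_L) = √(50 × 294) = √14700
λ = 0.71·c/f = 0.268 m, so l = λ/4 = 0.067 m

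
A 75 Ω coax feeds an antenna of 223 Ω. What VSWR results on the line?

For a purely resistive load, VSWR = R_L/Z_0 or Z_0/R_L (whichever > 1) = 223/75

VSWR ≈ 2.97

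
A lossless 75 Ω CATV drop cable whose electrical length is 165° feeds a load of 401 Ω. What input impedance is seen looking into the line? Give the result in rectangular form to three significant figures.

Z_in ≈ 141 + j182 Ω

tan(βl) = tan(165°) = -0.268
Z_in = Z_0·(Z_L + jZ_0·tanβl)/(Z_0 + jZ_L·tanβl)
     = 75·(401 − j20.1)/(75 − j107)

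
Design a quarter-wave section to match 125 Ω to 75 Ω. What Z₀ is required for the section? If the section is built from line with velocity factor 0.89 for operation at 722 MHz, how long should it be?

Z_qwt = √(Z_0·R_L) = √(75 × 125) = √9375
λ = 0.89·c/f = 0.37 m, so l = λ/4 = 0.0925 m

Z_qwt ≈ 96.8 Ω; length ≈ 9.25 cm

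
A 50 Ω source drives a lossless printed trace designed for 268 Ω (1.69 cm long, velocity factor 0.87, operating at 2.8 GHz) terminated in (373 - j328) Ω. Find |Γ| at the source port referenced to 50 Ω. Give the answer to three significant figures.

|Γ| ≈ 0.314

λ = v/f = 0.87·c / 2.8 GHz = 0.0932 m
βl = 2π·l/λ = 2π × 0.181 = 65.3°
tan(βl) = 2.17
Z_in = Z_0·(Z_L + jZ_0·tanβl)/(Z_0 + jZ_L·tanβl) = 94.7 − j8.83 Ω
Γ_s = (Z_in − Z_s)/(Z_in + Z_s) = (44.7 − j8.83)/(145 − j8.83), |Γ_s| = 0.314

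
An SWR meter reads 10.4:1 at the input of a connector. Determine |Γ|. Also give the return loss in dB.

|Γ| ≈ 0.825; return loss ≈ 1.68 dB

|Γ| = (S − 1)/(S + 1) = (10.4 − 1)/(10.4 + 1) = 9.4/11.4
RL = −20·log₁₀|Γ| = −20·log₁₀(0.825)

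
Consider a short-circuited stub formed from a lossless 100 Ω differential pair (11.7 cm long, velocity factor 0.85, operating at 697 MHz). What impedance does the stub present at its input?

λ = v/f = 0.85·c / 697 MHz = 0.366 m
βl = 2π·l/λ = 2π × 0.32 = 115°
tan(βl) = -2.13
For a short-circuited stub, Z_in = jZ_0·tan(βl)

Z_in ≈ −j213 Ω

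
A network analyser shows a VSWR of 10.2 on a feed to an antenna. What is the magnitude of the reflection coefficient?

|Γ| = (S − 1)/(S + 1) = (10.2 − 1)/(10.2 + 1) = 9.2/11.2

|Γ| ≈ 0.821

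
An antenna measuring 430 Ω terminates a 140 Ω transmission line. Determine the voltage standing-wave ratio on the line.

VSWR ≈ 3.07

Γ = (430 − 140)/(430 + 140) = 0.509
VSWR = (1 + 0.509)/(1 − 0.509)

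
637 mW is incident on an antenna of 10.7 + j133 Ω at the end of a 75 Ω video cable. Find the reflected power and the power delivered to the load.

|Γ| = |(-64.3 + j133)/(85.7 + j133)| = 0.934
|Γ|² = 0.872
P_refl = |Γ|²·P_inc = 555 mW, P_del = (1 − |Γ|²)·P_inc = 81.7 mW

P_reflected ≈ 555 mW; P_delivered ≈ 81.7 mW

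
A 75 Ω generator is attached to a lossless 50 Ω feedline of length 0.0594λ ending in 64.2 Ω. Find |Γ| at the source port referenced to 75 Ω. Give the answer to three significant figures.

|Γ| ≈ 0.14

βl = 2π × 0.0594 = 21.4°
tan(βl) = 0.392
Z_in = Z_0·(Z_L + jZ_0·tanβl)/(Z_0 + jZ_L·tanβl) = 59.1 − j10.1 Ω
Γ_s = (Z_in − Z_s)/(Z_in + Z_s) = (-15.9 − j10.1)/(134 − j10.1), |Γ_s| = 0.14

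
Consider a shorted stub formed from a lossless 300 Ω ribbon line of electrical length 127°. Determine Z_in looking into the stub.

Z_in ≈ −j398 Ω

tan(βl) = -1.33
For a shorted stub, Z_in = jZ_0·tan(βl)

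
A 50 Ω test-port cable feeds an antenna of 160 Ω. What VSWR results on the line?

For a purely resistive load, VSWR = R_L/Z_0 or Z_0/R_L (whichever > 1) = 160/50

VSWR ≈ 3.2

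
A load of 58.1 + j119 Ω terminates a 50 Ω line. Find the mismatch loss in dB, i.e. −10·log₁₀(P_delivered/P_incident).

Γ = (8.1 + j119)/(108.1 + j119), |Γ| = 0.742
|Γ|² = 0.55, so P_del/P_inc = 1 − |Γ|² = 0.45
ML = −10·log₁₀(1 − |Γ|²)

mismatch loss ≈ 3.47 dB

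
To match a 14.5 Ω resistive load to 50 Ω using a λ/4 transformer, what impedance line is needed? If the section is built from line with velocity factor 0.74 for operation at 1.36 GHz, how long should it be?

Z_qwt ≈ 26.9 Ω; length ≈ 4.08 cm

Z_qwt = √(Z_0·R_L) = √(50 × 14.5) = √725
λ = 0.74·c/f = 0.163 m, so l = λ/4 = 0.0408 m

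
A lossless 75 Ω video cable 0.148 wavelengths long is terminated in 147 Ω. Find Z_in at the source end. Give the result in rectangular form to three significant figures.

βl = 2π × 0.148 = 53.3°
tan(βl) = tan(53.3°) = 1.34
Z_in = Z_0·(Z_L + jZ_0·tanβl)/(Z_0 + jZ_L·tanβl)
     = 75·(147 + j101)/(75 + j197)

Z_in ≈ 52 − j36.1 Ω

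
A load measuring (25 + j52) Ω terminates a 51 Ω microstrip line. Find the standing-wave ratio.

VSWR ≈ 4.42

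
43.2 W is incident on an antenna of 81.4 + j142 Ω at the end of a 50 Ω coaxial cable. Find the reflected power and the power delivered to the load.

|Γ| = |(31.4 + j142)/(131.4 + j142)| = 0.752
|Γ|² = 0.565
P_refl = |Γ|²·P_inc = 24.4 W, P_del = (1 − |Γ|²)·P_inc = 18.8 W

P_reflected ≈ 24.4 W; P_delivered ≈ 18.8 W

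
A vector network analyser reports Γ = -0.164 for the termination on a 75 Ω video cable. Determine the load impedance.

Z_L ≈ 53.9 Ω

Z_L = Z_0·(1 + Γ)/(1 − Γ) = 75·(0.836)/(1.16)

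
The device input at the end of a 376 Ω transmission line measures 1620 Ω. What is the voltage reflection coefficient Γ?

Γ = (Z_L − Z_0)/(Z_L + Z_0) = (1620 − 376)/(1620 + 376) = 1244/1996

Γ = 0.623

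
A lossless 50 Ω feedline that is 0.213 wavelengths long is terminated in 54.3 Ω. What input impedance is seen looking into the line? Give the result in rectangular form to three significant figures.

βl = 2π × 0.213 = 76.7°
tan(βl) = tan(76.7°) = 4.22
Z_in = Z_0·(Z_L + jZ_0·tanβl)/(Z_0 + jZ_L·tanβl)
     = 50·(54.3 + j211)/(50 + j229)

Z_in ≈ 46.4 − j1.72 Ω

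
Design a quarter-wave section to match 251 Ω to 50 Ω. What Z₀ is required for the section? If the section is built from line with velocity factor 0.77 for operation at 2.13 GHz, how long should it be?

Z_qwt = √(Z_0·R_L) = √(50 × 251) = √12550
λ = 0.77·c/f = 0.108 m, so l = λ/4 = 0.0271 m

Z_qwt ≈ 112 Ω; length ≈ 2.71 cm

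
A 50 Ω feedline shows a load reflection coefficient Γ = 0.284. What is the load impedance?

Z_L ≈ 89.7 Ω

Z_L = Z_0·(1 + Γ)/(1 − Γ) = 50·(1.28)/(0.716)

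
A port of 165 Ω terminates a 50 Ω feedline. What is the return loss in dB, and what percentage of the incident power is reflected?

RL ≈ 5.43 dB; 28.6% of incident power reflected

Γ = (165 − 50)/(165 + 50) = 0.535
RL = −20·log₁₀(0.535) = 5.43 dB
P_refl/P_inc = |Γ|² = 0.286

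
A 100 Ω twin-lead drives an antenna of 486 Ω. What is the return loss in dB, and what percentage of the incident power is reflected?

Γ = (486 − 100)/(486 + 100) = 0.659
RL = −20·log₁₀(0.659) = 3.63 dB
P_refl/P_inc = |Γ|² = 0.434

RL ≈ 3.63 dB; 43.4% of incident power reflected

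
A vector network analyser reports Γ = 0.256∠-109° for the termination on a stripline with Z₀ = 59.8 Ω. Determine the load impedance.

Z_L = Z_0·(1 + Γ)/(1 − Γ) = 59.8·(0.917 − j0.242)/(1.08 + j0.242)

Z_L ≈ 45.3 − j23.5 Ω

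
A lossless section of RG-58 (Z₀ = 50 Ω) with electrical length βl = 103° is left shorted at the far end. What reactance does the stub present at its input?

X_in ≈ -217 Ω (capacitive)

tan(βl) = -4.33
For a shorted stub, Z_in = jZ_0·tan(βl)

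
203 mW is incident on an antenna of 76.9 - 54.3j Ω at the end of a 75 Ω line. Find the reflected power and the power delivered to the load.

P_reflected ≈ 23 mW; P_delivered ≈ 180 mW

|Γ| = |(1.9 − j54.3)/(151.9 − j54.3)| = 0.337
|Γ|² = 0.113
P_refl = |Γ|²·P_inc = 23 mW, P_del = (1 − |Γ|²)·P_inc = 180 mW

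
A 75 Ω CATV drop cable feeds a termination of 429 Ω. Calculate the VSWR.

Γ = (429 − 75)/(429 + 75) = 0.702
VSWR = (1 + 0.702)/(1 − 0.702)

VSWR ≈ 5.72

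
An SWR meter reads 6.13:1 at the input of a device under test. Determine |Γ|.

|Γ| = (S − 1)/(S + 1) = (6.13 − 1)/(6.13 + 1) = 5.13/7.13

|Γ| ≈ 0.719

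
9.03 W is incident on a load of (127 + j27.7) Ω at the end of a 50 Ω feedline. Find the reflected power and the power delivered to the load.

P_reflected ≈ 1.88 W; P_delivered ≈ 7.15 W

|Γ| = |(77 + j27.7)/(177 + j27.7)| = 0.457
|Γ|² = 0.209
P_refl = |Γ|²·P_inc = 1.88 W, P_del = (1 − |Γ|²)·P_inc = 7.15 W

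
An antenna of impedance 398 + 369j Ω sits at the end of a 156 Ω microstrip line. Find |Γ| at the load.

Γ = (Z_L − Z_0)/(Z_L + Z_0) = (242 + j369)/(554 + j369)
|Γ| = 441/666

|Γ| ≈ 0.663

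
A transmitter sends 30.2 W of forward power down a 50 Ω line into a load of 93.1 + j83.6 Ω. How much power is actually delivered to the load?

P_delivered ≈ 20.5 W

|Γ| = |(43.1 + j83.6)/(143.1 + j83.6)| = 0.568
|Γ|² = 0.322
P_refl = |Γ|²·P_inc = 9.73 W, P_del = (1 − |Γ|²)·P_inc = 20.5 W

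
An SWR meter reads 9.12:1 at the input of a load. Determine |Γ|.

|Γ| = (S − 1)/(S + 1) = (9.12 − 1)/(9.12 + 1) = 8.12/10.1

|Γ| ≈ 0.802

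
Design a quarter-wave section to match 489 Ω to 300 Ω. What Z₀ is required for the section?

Z_qwt = √(Z_0·R_L) = √(300 × 489) = √146700

Z_qwt ≈ 383 Ω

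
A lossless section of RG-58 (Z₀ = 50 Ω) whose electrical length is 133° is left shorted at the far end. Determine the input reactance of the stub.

X_in ≈ -53.6 Ω (capacitive)

tan(βl) = -1.07
For a shorted stub, Z_in = jZ_0·tan(βl)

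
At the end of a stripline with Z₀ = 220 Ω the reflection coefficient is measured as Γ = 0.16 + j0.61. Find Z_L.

Z_L ≈ 123 + j249 Ω

Z_L = Z_0·(1 + Γ)/(1 − Γ) = 220·(1.16 + j0.61)/(0.84 − j0.61)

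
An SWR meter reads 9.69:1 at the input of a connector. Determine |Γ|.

|Γ| ≈ 0.813

|Γ| = (S − 1)/(S + 1) = (9.69 − 1)/(9.69 + 1) = 8.69/10.7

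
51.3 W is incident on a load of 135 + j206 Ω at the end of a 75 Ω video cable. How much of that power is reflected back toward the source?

|Γ| = |(60 + j206)/(210 + j206)| = 0.729
|Γ|² = 0.532
P_refl = |Γ|²·P_inc = 27.3 W, P_del = (1 − |Γ|²)·P_inc = 24 W

P_reflected ≈ 27.3 W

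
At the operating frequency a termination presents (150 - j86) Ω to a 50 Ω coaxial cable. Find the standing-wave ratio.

VSWR ≈ 4.07

Γ = (Z_L − Z_0)/(Z_L + Z_0) = (100 − j86)/(200 − j86)
|Γ| = 132/218 = 0.606
VSWR = (1 + |Γ|)/(1 − |Γ|) = 1.61/0.394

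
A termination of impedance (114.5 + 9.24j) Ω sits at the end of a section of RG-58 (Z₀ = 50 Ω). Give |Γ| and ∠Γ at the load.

Γ ≈ 0.395 ∠ 4.94°

Γ = (Z_L − Z_0)/(Z_L + Z_0) = (64.5 + j9.24)/(164.5 + j9.24)
|Γ| = 65.2/165 = 0.395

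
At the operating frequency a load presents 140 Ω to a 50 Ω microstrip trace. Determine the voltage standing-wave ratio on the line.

For a purely resistive load, VSWR = R_L/Z_0 or Z_0/R_L (whichever > 1) = 140/50

VSWR ≈ 2.8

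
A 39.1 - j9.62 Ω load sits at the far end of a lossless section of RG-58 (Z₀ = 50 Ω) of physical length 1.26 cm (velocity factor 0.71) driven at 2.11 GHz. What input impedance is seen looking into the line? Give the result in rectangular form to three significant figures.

λ = v/f = 0.71·c / 2.11 GHz = 0.101 m
βl = 2π·l/λ = 2π × 0.125 = 44.9°
tan(βl) = tan(44.9°) = 0.998
Z_in = Z_0·(Z_L + jZ_0·tanβl)/(Z_0 + jZ_L·tanβl)
     = 50·(39.1 + j40.3)/(59.6 + j39)

Z_in ≈ 38.4 + j8.62 Ω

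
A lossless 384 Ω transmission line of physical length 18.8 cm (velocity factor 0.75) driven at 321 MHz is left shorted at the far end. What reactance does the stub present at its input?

λ = v/f = 0.75·c / 321 MHz = 0.701 m
βl = 2π·l/λ = 2π × 0.268 = 96.6°
tan(βl) = -8.7
For a shorted stub, Z_in = jZ_0·tan(βl)

X_in ≈ -3340 Ω (capacitive)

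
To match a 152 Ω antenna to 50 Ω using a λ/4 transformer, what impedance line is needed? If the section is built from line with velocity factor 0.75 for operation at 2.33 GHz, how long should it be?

Z_qwt = √(Z_0·R_L) = √(50 × 152) = √7600
λ = 0.75·c/f = 0.0966 m, so l = λ/4 = 0.0241 m

Z_qwt ≈ 87.2 Ω; length ≈ 2.41 cm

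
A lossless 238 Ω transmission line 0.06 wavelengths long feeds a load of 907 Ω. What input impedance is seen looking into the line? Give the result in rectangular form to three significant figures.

βl = 2π × 0.06 = 21.6°
tan(βl) = tan(21.6°) = 0.396
Z_in = Z_0·(Z_L + jZ_0·tanβl)/(Z_0 + jZ_L·tanβl)
     = 238·(907 + j94.2)/(238 + j359)

Z_in ≈ 320 − j389 Ω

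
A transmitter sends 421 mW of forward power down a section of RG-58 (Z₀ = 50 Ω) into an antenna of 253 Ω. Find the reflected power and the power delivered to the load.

Γ = (253 − 50)/(253 + 50) = 0.67
|Γ|² = 0.449
P_refl = |Γ|²·P_inc = 189 mW, P_del = (1 − |Γ|²)·P_inc = 232 mW

P_reflected ≈ 189 mW; P_delivered ≈ 232 mW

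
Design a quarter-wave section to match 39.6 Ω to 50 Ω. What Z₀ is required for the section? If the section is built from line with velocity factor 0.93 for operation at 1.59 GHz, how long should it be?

Z_qwt ≈ 44.5 Ω; length ≈ 4.39 cm

Z_qwt = √(Z_0·R_L) = √(50 × 39.6) = √1980
λ = 0.93·c/f = 0.175 m, so l = λ/4 = 0.0439 m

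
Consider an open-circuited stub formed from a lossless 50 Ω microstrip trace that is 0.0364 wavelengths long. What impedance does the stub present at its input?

βl = 2π × 0.0364 = 13.1°
tan(βl) = 0.233
For an open-circuited stub, Z_in = −jZ_0·cot(βl) = −jZ_0/tan(βl)

Z_in ≈ −j215 Ω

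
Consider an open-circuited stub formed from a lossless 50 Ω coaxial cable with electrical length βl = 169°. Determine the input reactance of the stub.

X_in ≈ 257 Ω (inductive)

tan(βl) = -0.194
For an open-circuited stub, Z_in = −jZ_0·cot(βl) = −jZ_0/tan(βl)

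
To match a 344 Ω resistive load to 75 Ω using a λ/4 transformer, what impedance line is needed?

Z_qwt ≈ 161 Ω

Z_qwt = √(Z_0·R_L) = √(75 × 344) = √25800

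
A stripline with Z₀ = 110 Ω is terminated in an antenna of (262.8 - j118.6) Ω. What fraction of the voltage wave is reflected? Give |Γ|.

Γ = (Z_L − Z_0)/(Z_L + Z_0) = (152.8 − j118.6)/(372.8 − j118.6)
|Γ| = 193/391

|Γ| ≈ 0.494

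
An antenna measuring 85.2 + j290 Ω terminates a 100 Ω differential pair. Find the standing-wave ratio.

VSWR ≈ 11.8

Γ = (Z_L − Z_0)/(Z_L + Z_0) = (-14.8 + j290)/(185.2 + j290)
|Γ| = 290/344 = 0.844
VSWR = (1 + |Γ|)/(1 − |Γ|) = 1.84/0.156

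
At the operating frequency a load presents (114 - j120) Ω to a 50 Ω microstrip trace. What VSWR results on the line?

VSWR ≈ 5.05

Γ = (Z_L − Z_0)/(Z_L + Z_0) = (64 − j120)/(164 − j120)
|Γ| = 136/203 = 0.669
VSWR = (1 + |Γ|)/(1 − |Γ|) = 1.67/0.331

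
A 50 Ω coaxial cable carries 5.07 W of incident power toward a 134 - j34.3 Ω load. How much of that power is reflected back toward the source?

P_reflected ≈ 1.19 W

|Γ| = |(84 − j34.3)/(184 − j34.3)| = 0.485
|Γ|² = 0.235
P_refl = |Γ|²·P_inc = 1.19 W, P_del = (1 − |Γ|²)·P_inc = 3.88 W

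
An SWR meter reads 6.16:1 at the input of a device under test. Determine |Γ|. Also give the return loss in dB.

|Γ| ≈ 0.721; return loss ≈ 2.85 dB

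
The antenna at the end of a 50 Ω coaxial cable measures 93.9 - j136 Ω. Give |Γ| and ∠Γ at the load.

Γ = (Z_L − Z_0)/(Z_L + Z_0) = (43.9 − j136)/(143.9 − j136)
|Γ| = 143/198 = 0.722

Γ ≈ 0.722 ∠ -28.7°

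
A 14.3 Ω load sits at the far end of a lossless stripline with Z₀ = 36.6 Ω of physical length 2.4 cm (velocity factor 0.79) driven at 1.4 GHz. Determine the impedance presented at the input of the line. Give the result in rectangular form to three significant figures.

λ = v/f = 0.79·c / 1.4 GHz = 0.169 m
βl = 2π·l/λ = 2π × 0.142 = 51°
tan(βl) = tan(51°) = 1.24
Z_in = Z_0·(Z_L + jZ_0·tanβl)/(Z_0 + jZ_L·tanβl)
     = 36.6·(14.3 + j45.3)/(36.6 + j17.7)

Z_in ≈ 29.3 + j31.1 Ω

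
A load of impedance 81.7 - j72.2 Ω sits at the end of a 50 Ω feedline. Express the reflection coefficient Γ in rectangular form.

Γ = (Z_L − Z_0)/(Z_L + Z_0) = (31.7 − j72.2)/(131.7 − j72.2)

Γ ≈ 0.416 − j0.32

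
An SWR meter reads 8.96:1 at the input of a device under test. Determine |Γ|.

|Γ| = (S − 1)/(S + 1) = (8.96 − 1)/(8.96 + 1) = 7.96/9.96

|Γ| ≈ 0.799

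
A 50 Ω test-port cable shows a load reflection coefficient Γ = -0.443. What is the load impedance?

Z_L = Z_0·(1 + Γ)/(1 − Γ) = 50·(0.557)/(1.44)

Z_L ≈ 19.3 Ω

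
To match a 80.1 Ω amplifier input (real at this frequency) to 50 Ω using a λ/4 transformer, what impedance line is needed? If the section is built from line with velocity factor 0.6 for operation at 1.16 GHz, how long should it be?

Z_qwt ≈ 63.3 Ω; length ≈ 3.88 cm

Z_qwt = √(Z_0·R_L) = √(50 × 80.1) = √4005
λ = 0.6·c/f = 0.155 m, so l = λ/4 = 0.0388 m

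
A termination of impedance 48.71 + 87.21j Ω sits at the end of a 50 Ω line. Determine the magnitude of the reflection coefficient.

|Γ| ≈ 0.662

Γ = (Z_L − Z_0)/(Z_L + Z_0) = (-1.29 + j87.21)/(98.71 + j87.21)
|Γ| = 87.2/132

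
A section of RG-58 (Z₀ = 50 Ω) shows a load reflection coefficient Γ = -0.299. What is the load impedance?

Z_L = Z_0·(1 + Γ)/(1 − Γ) = 50·(0.701)/(1.3)

Z_L ≈ 27 Ω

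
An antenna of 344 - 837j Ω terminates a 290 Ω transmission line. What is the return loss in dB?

RL ≈ 1.95 dB

Γ = (54 − j837)/(634 − j837), |Γ| = 0.799
RL = −20·log₁₀|Γ| = −20·log₁₀(0.799)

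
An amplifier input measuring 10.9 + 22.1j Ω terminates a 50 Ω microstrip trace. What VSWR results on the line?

Γ = (Z_L − Z_0)/(Z_L + Z_0) = (-39.1 + j22.1)/(60.9 + j22.1)
|Γ| = 44.9/64.8 = 0.693
VSWR = (1 + |Γ|)/(1 − |Γ|) = 1.69/0.307

VSWR ≈ 5.52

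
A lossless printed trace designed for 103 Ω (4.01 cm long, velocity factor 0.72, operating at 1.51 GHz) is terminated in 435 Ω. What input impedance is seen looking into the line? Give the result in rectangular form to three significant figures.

λ = v/f = 0.72·c / 1.51 GHz = 0.143 m
βl = 2π·l/λ = 2π × 0.28 = 101°
tan(βl) = tan(101°) = -5.18
Z_in = Z_0·(Z_L + jZ_0·tanβl)/(Z_0 + jZ_L·tanβl)
     = 103·(435 − j534)/(103 − j2260)

Z_in ≈ 25.2 + j18.7 Ω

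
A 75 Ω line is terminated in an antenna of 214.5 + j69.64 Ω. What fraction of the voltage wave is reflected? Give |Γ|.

|Γ| ≈ 0.524

Γ = (Z_L − Z_0)/(Z_L + Z_0) = (139.5 + j69.64)/(289.5 + j69.64)
|Γ| = 156/298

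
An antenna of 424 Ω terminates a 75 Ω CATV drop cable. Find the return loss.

RL ≈ 3.11 dB

Γ = (424 − 75)/(424 + 75) = 0.699
RL = −20·log₁₀|Γ| = −20·log₁₀(0.699)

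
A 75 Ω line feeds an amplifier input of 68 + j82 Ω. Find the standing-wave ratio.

Γ = (Z_L − Z_0)/(Z_L + Z_0) = (-7 + j82)/(143 + j82)
|Γ| = 82.3/165 = 0.499
VSWR = (1 + |Γ|)/(1 − |Γ|) = 1.5/0.501

VSWR ≈ 2.99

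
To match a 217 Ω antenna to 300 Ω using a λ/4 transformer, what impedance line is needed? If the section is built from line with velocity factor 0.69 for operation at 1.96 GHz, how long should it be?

Z_qwt ≈ 255 Ω; length ≈ 2.64 cm

Z_qwt = √(Z_0·R_L) = √(300 × 217) = √65100
λ = 0.69·c/f = 0.106 m, so l = λ/4 = 0.0264 m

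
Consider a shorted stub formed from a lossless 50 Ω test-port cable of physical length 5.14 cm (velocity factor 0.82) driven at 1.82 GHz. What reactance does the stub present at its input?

X_in ≈ -46.8 Ω (capacitive)

λ = v/f = 0.82·c / 1.82 GHz = 0.135 m
βl = 2π·l/λ = 2π × 0.38 = 137°
tan(βl) = -0.936
For a shorted stub, Z_in = jZ_0·tan(βl)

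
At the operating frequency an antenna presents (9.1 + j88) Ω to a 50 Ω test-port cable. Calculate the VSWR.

Γ = (Z_L − Z_0)/(Z_L + Z_0) = (-40.9 + j88)/(59.1 + j88)
|Γ| = 97/106 = 0.915
VSWR = (1 + |Γ|)/(1 − |Γ|) = 1.92/0.0846

VSWR ≈ 22.7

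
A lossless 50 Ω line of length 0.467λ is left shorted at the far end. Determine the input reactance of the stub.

βl = 2π × 0.467 = 168°
tan(βl) = -0.21
For a shorted stub, Z_in = jZ_0·tan(βl)

X_in ≈ -10.5 Ω (capacitive)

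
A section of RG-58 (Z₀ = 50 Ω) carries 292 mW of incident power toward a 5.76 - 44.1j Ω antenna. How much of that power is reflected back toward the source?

|Γ| = |(-44.24 − j44.1)/(55.76 − j44.1)| = 0.879
|Γ|² = 0.772
P_refl = |Γ|²·P_inc = 225 mW, P_del = (1 − |Γ|²)·P_inc = 66.6 mW

P_reflected ≈ 225 mW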